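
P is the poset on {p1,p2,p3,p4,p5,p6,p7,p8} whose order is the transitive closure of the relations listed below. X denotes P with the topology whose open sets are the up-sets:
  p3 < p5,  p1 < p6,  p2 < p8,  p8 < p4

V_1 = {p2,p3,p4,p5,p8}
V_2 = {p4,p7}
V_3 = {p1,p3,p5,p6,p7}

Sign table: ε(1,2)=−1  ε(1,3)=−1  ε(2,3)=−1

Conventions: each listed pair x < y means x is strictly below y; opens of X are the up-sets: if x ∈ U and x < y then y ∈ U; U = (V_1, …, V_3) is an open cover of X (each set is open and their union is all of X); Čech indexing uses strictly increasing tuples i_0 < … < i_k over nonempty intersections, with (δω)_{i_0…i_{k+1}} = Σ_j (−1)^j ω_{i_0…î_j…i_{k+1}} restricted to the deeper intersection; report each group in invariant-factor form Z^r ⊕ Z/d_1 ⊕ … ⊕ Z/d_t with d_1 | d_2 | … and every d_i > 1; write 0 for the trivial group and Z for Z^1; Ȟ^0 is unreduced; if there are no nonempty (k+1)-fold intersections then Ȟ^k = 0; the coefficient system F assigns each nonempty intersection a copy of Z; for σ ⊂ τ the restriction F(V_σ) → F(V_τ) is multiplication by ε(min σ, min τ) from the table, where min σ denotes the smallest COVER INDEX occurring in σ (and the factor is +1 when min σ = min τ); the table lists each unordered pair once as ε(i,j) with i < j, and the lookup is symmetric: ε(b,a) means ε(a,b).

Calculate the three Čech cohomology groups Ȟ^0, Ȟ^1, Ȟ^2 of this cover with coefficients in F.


cover nerve:
  V12={p4} V13={p3,p5} V23={p7}
C dims 3,3; δ0: rk 3, SNF 1^2·2
Ȟ^0: (3−3)−0=0 ⇒ 0
Ȟ^1: (3−0)−3=0 plus torsion [2] ⇒ Z/2
Ȟ^2: (0−0)−0=0 ⇒ 0

Ȟ^0 = 0, Ȟ^1 = Z/2, Ȟ^2 = 0


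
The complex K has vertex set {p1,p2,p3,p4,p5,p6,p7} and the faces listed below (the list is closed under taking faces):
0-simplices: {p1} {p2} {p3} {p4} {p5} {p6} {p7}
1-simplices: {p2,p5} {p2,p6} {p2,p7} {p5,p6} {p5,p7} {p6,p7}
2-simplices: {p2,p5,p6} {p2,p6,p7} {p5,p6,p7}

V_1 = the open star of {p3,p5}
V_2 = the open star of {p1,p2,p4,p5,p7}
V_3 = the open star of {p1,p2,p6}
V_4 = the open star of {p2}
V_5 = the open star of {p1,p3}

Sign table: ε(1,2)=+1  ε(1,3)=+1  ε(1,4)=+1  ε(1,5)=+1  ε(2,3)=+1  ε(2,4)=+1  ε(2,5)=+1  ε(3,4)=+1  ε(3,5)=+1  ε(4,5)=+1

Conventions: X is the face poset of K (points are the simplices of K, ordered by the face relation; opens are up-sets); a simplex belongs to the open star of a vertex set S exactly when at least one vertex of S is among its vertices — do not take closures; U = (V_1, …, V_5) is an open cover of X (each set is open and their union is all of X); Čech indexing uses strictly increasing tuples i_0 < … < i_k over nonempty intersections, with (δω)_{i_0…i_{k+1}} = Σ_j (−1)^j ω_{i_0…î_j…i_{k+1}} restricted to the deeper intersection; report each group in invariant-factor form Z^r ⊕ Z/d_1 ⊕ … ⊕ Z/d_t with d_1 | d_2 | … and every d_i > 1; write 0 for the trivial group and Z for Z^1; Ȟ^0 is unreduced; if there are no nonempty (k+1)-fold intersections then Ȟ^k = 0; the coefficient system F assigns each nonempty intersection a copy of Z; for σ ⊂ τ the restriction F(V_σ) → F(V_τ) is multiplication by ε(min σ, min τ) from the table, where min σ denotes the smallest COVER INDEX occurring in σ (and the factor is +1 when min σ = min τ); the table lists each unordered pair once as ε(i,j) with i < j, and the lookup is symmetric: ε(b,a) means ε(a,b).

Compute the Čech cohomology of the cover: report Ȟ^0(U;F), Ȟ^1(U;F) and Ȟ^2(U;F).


Ȟ^0 ≅ Z, Ȟ^1 ≅ Z, Ȟ^2 ≅ 0

nerve simplices:
  V1={{p3},{p5},{p2,p5},{p5,p6},{p5,p7},{p2,p5,p6},{p5,p6,p7}} V2={{p1},{p2},{p4},{p5},{p7},{p2,p5},{p2,p6},{p2,p7},{p5,p6},{p5,p7},{p6,p7},{p2,p5,p6},{p2,p6,p7},{p5,p6,p7}} V3={{p1},{p2},{p6},{p2,p5},{p2,p6},{p2,p7},{p5,p6},{p6,p7},{p2,p5,p6},{p2,p6,p7},{p5,p6,p7}} V4={{p2},{p2,p5},{p2,p6},{p2,p7},{p2,p5,p6},{p2,p6,p7}} V5={{p1},{p3}}
  V12={{p5},{p2,p5},{p5,p6},{p5,p7},{p2,p5,p6},{p5,p6,p7}} V13={{p2,p5},{p5,p6},{p2,p5,p6},{p5,p6,p7}} V14={{p2,p5},{p2,p5,p6}} V15={{p3}} V23={{p1},{p2},{p2,p5},{p2,p6},{p2,p7},{p5,p6},{p6,p7},{p2,p5,p6},{p2,p6,p7},{p5,p6,p7}} V24={{p2},{p2,p5},{p2,p6},{p2,p7},{p2,p5,p6},{p2,p6,p7}} V25={{p1}} V34={{p2},{p2,p5},{p2,p6},{p2,p7},{p2,p5,p6},{p2,p6,p7}} V35={{p1}}
  V123={{p2,p5},{p5,p6},{p2,p5,p6},{p5,p6,p7}} V124={{p2,p5},{p2,p5,p6}} V134={{p2,p5},{p2,p5,p6}} V234={{p2},{p2,p5},{p2,p6},{p2,p7},{p2,p5,p6},{p2,p6,p7}} V235={{p1}}
  V1234={{p2,p5},{p2,p5,p6}}
C dims 5,9,5,1; δ0: rk 4, SNF 1^4; δ1: rk 4, SNF 1^4; δ2: rk 1, SNF 1^1
degree 0: 5−4−0 = 1 → Ȟ^0 ≅ Z
degree 1: 9−4−4 = 1 → Ȟ^1 ≅ Z
degree 2: 5−1−4 = 0 → Ȟ^2 ≅ 0


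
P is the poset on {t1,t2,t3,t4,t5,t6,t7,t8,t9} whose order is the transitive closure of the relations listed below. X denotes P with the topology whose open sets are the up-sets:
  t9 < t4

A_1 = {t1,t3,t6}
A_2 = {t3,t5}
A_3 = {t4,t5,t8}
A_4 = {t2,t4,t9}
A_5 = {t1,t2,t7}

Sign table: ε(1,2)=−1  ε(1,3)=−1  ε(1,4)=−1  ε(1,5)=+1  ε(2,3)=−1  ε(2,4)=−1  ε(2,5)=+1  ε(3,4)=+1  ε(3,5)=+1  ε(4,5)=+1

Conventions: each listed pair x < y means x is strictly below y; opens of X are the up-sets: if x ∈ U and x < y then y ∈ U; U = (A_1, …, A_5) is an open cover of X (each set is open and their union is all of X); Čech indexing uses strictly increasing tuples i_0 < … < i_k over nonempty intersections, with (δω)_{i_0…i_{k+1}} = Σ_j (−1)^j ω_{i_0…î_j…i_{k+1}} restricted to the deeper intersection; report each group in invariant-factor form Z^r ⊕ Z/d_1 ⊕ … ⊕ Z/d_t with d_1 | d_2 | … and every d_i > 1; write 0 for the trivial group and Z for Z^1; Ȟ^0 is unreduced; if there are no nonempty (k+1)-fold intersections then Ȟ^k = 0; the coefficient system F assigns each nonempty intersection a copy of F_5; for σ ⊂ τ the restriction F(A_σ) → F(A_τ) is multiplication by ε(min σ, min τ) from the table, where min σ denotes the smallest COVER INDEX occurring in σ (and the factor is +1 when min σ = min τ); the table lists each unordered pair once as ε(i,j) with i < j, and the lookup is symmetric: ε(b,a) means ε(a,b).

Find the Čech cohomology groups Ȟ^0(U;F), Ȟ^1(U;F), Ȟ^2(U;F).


Ȟ^0 ≅ Z/5, Ȟ^1 ≅ Z/5, Ȟ^2 ≅ 0

nonempty intersections:
  A12={t3} A15={t1} A23={t5} A34={t4} A45={t2}
C dims 5,5; δ0: rk_F5 4
Ȟ^0: (5−4)−0=1 ⇒ Z/5
Ȟ^1: (5−0)−4=1 ⇒ Z/5
Ȟ^2: (0−0)−0=0 ⇒ 0


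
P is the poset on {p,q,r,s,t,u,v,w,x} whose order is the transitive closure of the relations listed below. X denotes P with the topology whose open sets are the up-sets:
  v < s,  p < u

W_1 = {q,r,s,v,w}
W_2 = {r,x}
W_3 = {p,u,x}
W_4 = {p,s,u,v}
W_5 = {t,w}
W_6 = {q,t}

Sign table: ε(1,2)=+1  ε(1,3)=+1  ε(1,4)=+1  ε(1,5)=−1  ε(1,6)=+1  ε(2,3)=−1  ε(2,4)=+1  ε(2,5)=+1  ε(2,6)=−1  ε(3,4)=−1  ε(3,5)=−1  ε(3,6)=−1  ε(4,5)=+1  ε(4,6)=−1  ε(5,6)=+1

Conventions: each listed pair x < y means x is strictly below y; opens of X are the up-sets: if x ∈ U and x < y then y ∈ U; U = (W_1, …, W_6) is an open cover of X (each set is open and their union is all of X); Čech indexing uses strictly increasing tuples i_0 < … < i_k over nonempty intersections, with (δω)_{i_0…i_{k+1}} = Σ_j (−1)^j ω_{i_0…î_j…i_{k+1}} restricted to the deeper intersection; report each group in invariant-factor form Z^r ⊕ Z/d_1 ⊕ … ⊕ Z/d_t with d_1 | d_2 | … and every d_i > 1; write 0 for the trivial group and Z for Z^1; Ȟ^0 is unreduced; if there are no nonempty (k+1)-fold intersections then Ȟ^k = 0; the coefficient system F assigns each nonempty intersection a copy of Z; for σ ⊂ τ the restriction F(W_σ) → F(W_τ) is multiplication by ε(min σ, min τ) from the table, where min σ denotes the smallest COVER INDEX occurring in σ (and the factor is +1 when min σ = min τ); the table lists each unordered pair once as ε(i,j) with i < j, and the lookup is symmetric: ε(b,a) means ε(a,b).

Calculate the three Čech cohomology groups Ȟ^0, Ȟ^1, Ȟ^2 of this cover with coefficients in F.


Ȟ^0(U;F) ≅ 0; Ȟ^1(U;F) ≅ Z ⊕ Z/2; Ȟ^2(U;F) ≅ 0

intersection data:
  W12={r} W14={s,v} W15={w} W16={q} W23={x} W34={p,u} W56={t}
C dims 6,7; δ0: rk 6, SNF 1^5·2
Ȟ^0 = (6 − 6) − 0 = 0, so Ȟ^0 ≅ 0
Ȟ^1 = (7 − 0) − 6 = 1 plus torsion [2], so Ȟ^1 ≅ Z ⊕ Z/2
Ȟ^2 = (0 − 0) − 0 = 0, so Ȟ^2 ≅ 0


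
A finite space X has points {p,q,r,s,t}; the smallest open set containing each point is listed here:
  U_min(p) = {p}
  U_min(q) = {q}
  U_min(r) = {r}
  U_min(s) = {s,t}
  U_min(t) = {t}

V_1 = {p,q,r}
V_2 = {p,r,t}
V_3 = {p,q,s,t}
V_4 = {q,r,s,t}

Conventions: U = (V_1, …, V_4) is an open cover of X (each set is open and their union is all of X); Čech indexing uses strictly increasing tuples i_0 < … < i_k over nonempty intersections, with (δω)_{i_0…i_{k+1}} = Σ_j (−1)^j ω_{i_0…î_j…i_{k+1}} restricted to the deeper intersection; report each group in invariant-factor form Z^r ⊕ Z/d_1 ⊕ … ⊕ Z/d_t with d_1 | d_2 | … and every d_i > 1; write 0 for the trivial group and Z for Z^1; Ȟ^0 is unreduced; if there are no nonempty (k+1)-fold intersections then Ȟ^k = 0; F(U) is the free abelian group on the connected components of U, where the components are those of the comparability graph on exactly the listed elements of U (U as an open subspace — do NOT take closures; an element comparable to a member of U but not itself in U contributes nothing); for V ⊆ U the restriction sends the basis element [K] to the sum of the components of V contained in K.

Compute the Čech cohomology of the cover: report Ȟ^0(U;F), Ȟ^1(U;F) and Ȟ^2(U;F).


intersection data:
  V12={p,r} V13={p,q} V14={q,r} V23={p,t} V24={r,t} V34={q,s,t}
  V123={p} V124={r} V134={q} V234={t}
components per intersection:
  V1: {p} {q} {r}
  V2: {p} {r} {t}
  V3: {p} {q} {s,t}
  V4: {q} {r} {s,t}
  V12: {p} {r}
  V13: {p} {q}
  V14: {q} {r}
  V23: {p} {t}
  V24: {r} {t}
  V34: {q} {s,t}
  V123: {p}
  V124: {r}
  V134: {q}
  V234: {t}
C dims 12,12,4; δ0: rk 8, SNF 1^8; δ1: rk 4, SNF 1^4
Ȟ^0 = (12 − 8) − 0 = 4, so Ȟ^0 ≅ Z^4
Ȟ^1 = (12 − 4) − 8 = 0, so Ȟ^1 ≅ 0
Ȟ^2 = (4 − 0) − 4 = 0, so Ȟ^2 ≅ 0

Ȟ^0 ≅ Z^4,  Ȟ^1 ≅ 0,  Ȟ^2 ≅ 0


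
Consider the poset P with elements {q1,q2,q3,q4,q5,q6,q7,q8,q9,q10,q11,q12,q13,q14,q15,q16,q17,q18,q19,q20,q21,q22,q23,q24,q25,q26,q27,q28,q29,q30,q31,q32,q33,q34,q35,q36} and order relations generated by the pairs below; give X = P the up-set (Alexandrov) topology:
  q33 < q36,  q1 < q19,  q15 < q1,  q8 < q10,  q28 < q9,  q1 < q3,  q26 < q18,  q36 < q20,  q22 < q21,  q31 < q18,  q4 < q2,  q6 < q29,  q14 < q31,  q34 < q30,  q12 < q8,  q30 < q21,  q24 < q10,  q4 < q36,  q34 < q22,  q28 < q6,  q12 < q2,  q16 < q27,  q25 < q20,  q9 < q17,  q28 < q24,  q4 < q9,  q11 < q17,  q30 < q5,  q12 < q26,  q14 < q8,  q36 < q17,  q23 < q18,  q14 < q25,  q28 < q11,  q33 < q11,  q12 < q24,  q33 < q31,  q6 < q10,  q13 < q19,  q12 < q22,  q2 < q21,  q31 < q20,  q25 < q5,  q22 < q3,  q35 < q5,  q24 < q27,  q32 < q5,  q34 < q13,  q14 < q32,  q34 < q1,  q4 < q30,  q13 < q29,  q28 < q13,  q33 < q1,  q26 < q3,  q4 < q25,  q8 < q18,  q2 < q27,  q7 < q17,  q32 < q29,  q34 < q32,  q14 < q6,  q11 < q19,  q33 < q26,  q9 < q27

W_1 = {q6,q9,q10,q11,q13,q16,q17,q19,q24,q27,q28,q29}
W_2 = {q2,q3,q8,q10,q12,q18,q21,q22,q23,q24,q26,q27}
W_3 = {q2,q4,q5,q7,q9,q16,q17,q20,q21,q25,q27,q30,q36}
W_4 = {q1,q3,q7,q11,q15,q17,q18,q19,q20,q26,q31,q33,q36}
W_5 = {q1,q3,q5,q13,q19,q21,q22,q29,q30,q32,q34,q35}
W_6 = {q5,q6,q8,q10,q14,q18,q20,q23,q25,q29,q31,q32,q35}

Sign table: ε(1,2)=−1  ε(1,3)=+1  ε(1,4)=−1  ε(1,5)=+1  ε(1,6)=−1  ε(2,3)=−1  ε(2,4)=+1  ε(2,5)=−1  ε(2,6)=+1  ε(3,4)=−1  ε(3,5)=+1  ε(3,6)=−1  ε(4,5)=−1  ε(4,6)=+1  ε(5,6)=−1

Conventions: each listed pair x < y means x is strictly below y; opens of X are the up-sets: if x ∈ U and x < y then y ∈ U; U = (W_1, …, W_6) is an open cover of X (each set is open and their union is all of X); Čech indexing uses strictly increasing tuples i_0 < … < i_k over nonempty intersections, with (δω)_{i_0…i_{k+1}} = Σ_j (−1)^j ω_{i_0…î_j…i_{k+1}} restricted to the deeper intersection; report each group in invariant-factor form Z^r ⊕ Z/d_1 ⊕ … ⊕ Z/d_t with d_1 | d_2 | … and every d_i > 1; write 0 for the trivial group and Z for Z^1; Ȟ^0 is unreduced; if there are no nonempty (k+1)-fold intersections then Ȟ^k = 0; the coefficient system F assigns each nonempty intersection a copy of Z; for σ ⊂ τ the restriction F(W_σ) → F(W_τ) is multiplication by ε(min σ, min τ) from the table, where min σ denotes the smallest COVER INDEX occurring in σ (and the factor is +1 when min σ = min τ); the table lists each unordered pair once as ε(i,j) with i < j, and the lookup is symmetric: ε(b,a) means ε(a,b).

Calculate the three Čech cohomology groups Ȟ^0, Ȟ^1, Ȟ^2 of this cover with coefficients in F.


nonempty intersections:
  W12={q10,q24,q27} W13={q9,q16,q17,q27} W14={q11,q17,q19} W15={q13,q19,q29} W16={q6,q10,q29} W23={q2,q21,q27} W24={q3,q18,q26} W25={q3,q21,q22} W26={q8,q10,q18,q23} W34={q7,q17,q20,q36} W35={q5,q21,q30} W36={q5,q20,q25} W45={q1,q3,q19} W46={q18,q20,q31} W56={q5,q29,q32,q35}
  W123={q27} W126={q10} W134={q17} W145={q19} W156={q29} W235={q21} W245={q3} W246={q18} W346={q20} W356={q5}
C dims 6,15,10; δ0: rk 5, SNF 1^5; δ1: rk 10, SNF 1^9·2
Ȟ^0: (6−5)−0=1 ⇒ Z
Ȟ^1: (15−10)−5=0 ⇒ 0
Ȟ^2: (10−0)−10=0 plus torsion [2] ⇒ Z/2

Ȟ^0 = Z; Ȟ^1 = 0; Ȟ^2 = Z/2


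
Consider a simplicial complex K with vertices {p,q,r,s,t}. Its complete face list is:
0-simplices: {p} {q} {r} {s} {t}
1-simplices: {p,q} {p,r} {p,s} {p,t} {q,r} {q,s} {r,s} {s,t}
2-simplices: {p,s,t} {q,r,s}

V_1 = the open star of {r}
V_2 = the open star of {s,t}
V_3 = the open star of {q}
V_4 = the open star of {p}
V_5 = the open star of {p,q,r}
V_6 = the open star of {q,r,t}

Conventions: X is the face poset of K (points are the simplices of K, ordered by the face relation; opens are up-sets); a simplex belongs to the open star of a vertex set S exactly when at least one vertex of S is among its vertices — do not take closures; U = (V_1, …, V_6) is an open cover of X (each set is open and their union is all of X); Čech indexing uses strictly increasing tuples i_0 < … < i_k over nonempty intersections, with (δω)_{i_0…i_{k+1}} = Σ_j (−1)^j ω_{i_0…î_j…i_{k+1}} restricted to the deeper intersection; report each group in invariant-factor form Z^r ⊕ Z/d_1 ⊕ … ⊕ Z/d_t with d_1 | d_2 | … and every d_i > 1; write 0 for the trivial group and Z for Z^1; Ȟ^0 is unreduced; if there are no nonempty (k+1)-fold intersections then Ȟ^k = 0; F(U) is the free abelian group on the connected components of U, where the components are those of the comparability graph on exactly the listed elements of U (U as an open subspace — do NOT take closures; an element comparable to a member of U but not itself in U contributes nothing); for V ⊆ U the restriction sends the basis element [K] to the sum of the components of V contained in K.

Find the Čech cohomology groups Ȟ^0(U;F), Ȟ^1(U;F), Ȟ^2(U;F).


nerve of the cover:
  V1={{r},{p,r},{q,r},{r,s},{q,r,s}} V2={{s},{t},{p,s},{p,t},{q,s},{r,s},{s,t},{p,s,t},{q,r,s}} V3={{q},{p,q},{q,r},{q,s},{q,r,s}} V4={{p},{p,q},{p,r},{p,s},{p,t},{p,s,t}} V5={{p},{q},{r},{p,q},{p,r},{p,s},{p,t},{q,r},{q,s},{r,s},{p,s,t},{q,r,s}} V6={{q},{r},{t},{p,q},{p,r},{p,t},{q,r},{q,s},{r,s},{s,t},{p,s,t},{q,r,s}}
  V12={{r,s},{q,r,s}} V13={{q,r},{q,r,s}} V14={{p,r}} V15={{r},{p,r},{q,r},{r,s},{q,r,s}} V16={{r},{p,r},{q,r},{r,s},{q,r,s}} V23={{q,s},{q,r,s}} V24={{p,s},{p,t},{p,s,t}} V25={{p,s},{p,t},{q,s},{r,s},{p,s,t},{q,r,s}} V26={{t},{p,t},{q,s},{r,s},{s,t},{p,s,t},{q,r,s}} V34={{p,q}} V35={{q},{p,q},{q,r},{q,s},{q,r,s}} V36={{q},{p,q},{q,r},{q,s},{q,r,s}} V45={{p},{p,q},{p,r},{p,s},{p,t},{p,s,t}} V46={{p,q},{p,r},{p,t},{p,s,t}} V56={{q},{r},{p,q},{p,r},{p,t},{q,r},{q,s},{r,s},{p,s,t},{q,r,s}}
  V123={{q,r,s}} V125={{r,s},{q,r,s}} V126={{r,s},{q,r,s}} V135={{q,r},{q,r,s}} V136={{q,r},{q,r,s}} V145={{p,r}} V146={{p,r}} V156={{r},{p,r},{q,r},{r,s},{q,r,s}} V235={{q,s},{q,r,s}} V236={{q,s},{q,r,s}} V245={{p,s},{p,t},{p,s,t}} V246={{p,t},{p,s,t}} V256={{p,t},{q,s},{r,s},{p,s,t},{q,r,s}} V345={{p,q}} V346={{p,q}} V356={{q},{p,q},{q,r},{q,s},{q,r,s}} V456={{p,q},{p,r},{p,t},{p,s,t}}
  V1235={{q,r,s}} V1236={{q,r,s}} V1256={{r,s},{q,r,s}} V1356={{q,r},{q,r,s}} V1456={{p,r}} V2356={{q,s},{q,r,s}} V2456={{p,t},{p,s,t}} V3456={{p,q}}
  V12356={{q,r,s}}
components per intersection:
  V1: {{r},{p,r},{q,r},{r,s},{q,r,s}}
  V2: {{s},{t},{p,s},{p,t},{q,s},{r,s},{s,t},{p,s,t},{q,r,s}}
  V3: {{q},{p,q},{q,r},{q,s},{q,r,s}}
  V4: {{p},{p,q},{p,r},{p,s},{p,t},{p,s,t}}
  V5: {{p},{q},{r},{p,q},{p,r},{p,s},{p,t},{q,r},{q,s},{r,s},{p,s,t},{q,r,s}}
  V6: {{q},{r},{p,q},{p,r},{q,r},{q,s},{r,s},{q,r,s}} {{t},{p,t},{s,t},{p,s,t}}
  V12: {{r,s},{q,r,s}}
  V13: {{q,r},{q,r,s}}
  V14: {{p,r}}
  V15: {{r},{p,r},{q,r},{r,s},{q,r,s}}
  V16: {{r},{p,r},{q,r},{r,s},{q,r,s}}
  V23: {{q,s},{q,r,s}}
  V24: {{p,s},{p,t},{p,s,t}}
  V25: {{p,s},{p,t},{p,s,t}} {{q,s},{r,s},{q,r,s}}
  V26: {{t},{p,t},{s,t},{p,s,t}} {{q,s},{r,s},{q,r,s}}
  V34: {{p,q}}
  V35: {{q},{p,q},{q,r},{q,s},{q,r,s}}
  V36: {{q},{p,q},{q,r},{q,s},{q,r,s}}
  V45: {{p},{p,q},{p,r},{p,s},{p,t},{p,s,t}}
  V46: {{p,q}} {{p,r}} {{p,t},{p,s,t}}
  V56: {{q},{r},{p,q},{p,r},{q,r},{q,s},{r,s},{q,r,s}} {{p,t},{p,s,t}}
  V123: {{q,r,s}}
  V125: {{r,s},{q,r,s}}
  V126: {{r,s},{q,r,s}}
  V135: {{q,r},{q,r,s}}
  V136: {{q,r},{q,r,s}}
  V145: {{p,r}}
  V146: {{p,r}}
  V156: {{r},{p,r},{q,r},{r,s},{q,r,s}}
  V235: {{q,s},{q,r,s}}
  V236: {{q,s},{q,r,s}}
  V245: {{p,s},{p,t},{p,s,t}}
  V246: {{p,t},{p,s,t}}
  V256: {{p,t},{p,s,t}} {{q,s},{r,s},{q,r,s}}
  V345: {{p,q}}
  V346: {{p,q}}
  V356: {{q},{p,q},{q,r},{q,s},{q,r,s}}
  V456: {{p,q}} {{p,r}} {{p,t},{p,s,t}}
  V1235: {{q,r,s}}
  V1236: {{q,r,s}}
  V1256: {{r,s},{q,r,s}}
  V1356: {{q,r},{q,r,s}}
  V1456: {{p,r}}
  V2356: {{q,s},{q,r,s}}
  V2456: {{p,t},{p,s,t}}
  V3456: {{p,q}}
  V12356: {{q,r,s}}
C dims 7,20,20,8; δ0: rk 6, SNF 1^6; δ1: rk 13, SNF 1^13; δ2: rk 7, SNF 1^7
Ȟ^0 = (7 − 6) − 0 = 1, so Ȟ^0 ≅ Z
Ȟ^1 = (20 − 13) − 6 = 1, so Ȟ^1 ≅ Z
Ȟ^2 = (20 − 7) − 13 = 0, so Ȟ^2 ≅ 0

Ȟ^0(U;F) ≅ Z, Ȟ^1(U;F) ≅ Z, Ȟ^2(U;F) ≅ 0


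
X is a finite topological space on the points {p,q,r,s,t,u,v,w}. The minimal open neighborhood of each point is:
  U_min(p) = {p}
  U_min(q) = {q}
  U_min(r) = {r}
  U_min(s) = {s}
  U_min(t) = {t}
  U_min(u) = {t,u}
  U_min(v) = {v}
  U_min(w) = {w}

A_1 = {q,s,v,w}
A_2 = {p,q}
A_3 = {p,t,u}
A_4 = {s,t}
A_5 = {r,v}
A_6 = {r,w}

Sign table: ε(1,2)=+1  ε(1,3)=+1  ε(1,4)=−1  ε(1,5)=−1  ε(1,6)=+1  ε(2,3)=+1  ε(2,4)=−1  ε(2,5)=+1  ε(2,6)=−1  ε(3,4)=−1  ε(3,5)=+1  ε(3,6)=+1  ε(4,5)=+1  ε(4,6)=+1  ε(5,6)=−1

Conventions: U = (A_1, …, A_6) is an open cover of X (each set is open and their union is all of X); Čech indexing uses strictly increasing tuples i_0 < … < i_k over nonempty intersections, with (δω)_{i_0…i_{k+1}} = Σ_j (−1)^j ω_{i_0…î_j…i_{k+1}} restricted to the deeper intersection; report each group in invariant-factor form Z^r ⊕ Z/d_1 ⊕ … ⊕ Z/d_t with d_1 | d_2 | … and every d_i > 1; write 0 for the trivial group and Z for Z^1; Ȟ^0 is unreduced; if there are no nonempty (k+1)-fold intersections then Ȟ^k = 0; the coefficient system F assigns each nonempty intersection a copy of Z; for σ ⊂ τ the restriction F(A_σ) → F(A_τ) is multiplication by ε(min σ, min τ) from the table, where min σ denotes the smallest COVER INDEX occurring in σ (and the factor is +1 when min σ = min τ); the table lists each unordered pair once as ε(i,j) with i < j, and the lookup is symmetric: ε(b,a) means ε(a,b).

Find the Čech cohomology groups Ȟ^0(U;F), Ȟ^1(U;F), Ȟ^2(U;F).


nerve simplices:
  A12={q} A14={s} A15={v} A16={w} A23={p} A34={t} A56={r}
C dims 6,7; δ0: rk 5, SNF 1^5
degree 0: 6−5−0 = 1 → Ȟ^0 ≅ Z
degree 1: 7−0−5 = 2 → Ȟ^1 ≅ Z^2
degree 2: 0−0−0 = 0 → Ȟ^2 ≅ 0

Ȟ^0(U;F) ≅ Z, Ȟ^1(U;F) ≅ Z^2 and Ȟ^2(U;F) ≅ 0


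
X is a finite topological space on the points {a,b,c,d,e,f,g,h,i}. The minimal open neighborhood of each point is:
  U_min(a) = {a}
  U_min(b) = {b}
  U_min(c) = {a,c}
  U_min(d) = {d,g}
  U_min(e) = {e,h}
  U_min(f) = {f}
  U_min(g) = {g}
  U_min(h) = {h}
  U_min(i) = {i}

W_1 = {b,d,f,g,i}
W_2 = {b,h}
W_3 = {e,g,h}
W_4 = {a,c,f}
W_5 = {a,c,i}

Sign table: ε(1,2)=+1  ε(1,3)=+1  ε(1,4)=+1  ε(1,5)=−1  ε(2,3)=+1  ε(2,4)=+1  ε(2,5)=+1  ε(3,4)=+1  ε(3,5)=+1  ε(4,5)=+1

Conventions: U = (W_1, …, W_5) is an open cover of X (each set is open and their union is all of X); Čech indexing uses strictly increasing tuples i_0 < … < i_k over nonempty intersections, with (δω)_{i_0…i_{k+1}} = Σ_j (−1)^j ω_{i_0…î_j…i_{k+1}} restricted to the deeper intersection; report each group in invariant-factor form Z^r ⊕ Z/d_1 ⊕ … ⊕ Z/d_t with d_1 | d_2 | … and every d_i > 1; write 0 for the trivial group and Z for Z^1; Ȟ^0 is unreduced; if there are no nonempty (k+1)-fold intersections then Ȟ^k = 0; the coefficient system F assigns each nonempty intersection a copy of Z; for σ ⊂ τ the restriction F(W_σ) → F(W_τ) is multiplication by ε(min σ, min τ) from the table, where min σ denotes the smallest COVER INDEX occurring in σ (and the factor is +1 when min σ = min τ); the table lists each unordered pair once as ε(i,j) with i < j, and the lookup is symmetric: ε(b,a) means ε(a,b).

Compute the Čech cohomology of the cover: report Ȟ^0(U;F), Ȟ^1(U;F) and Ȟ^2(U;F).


Ȟ^0 ≅ 0,  Ȟ^1 ≅ Z ⊕ Z/2,  Ȟ^2 ≅ 0

nonempty intersections:
  W12={b} W13={g} W14={f} W15={i} W23={h} W45={a,c}
C dims 5,6; δ0: rk 5, SNF 1^4·2
Ȟ^0: (5−5)−0=0 ⇒ 0
Ȟ^1: (6−0)−5=1 plus torsion [2] ⇒ Z ⊕ Z/2
Ȟ^2: (0−0)−0=0 ⇒ 0


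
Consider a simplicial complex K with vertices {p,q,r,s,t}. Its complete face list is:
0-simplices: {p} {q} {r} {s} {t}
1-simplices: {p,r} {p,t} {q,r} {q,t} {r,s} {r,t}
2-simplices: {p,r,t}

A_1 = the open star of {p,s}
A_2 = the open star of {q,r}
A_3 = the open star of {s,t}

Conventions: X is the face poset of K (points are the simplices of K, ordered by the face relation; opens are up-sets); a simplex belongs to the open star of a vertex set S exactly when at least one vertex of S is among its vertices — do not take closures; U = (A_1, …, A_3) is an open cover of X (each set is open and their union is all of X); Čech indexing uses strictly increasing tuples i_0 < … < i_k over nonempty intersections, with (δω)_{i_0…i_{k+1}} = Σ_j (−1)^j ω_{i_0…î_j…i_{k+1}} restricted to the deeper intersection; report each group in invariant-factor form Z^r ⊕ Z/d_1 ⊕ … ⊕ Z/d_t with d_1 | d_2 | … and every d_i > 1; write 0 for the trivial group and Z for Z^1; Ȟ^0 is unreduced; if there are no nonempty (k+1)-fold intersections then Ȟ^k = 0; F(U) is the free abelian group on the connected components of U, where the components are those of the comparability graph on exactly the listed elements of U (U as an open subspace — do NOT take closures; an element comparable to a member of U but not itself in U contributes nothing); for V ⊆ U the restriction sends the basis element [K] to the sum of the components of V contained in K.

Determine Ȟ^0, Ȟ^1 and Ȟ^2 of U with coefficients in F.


nerve simplices:
  A1={{p},{s},{p,r},{p,t},{r,s},{p,r,t}} A2={{q},{r},{p,r},{q,r},{q,t},{r,s},{r,t},{p,r,t}} A3={{s},{t},{p,t},{q,t},{r,s},{r,t},{p,r,t}}
  A12={{p,r},{r,s},{p,r,t}} A13={{s},{p,t},{r,s},{p,r,t}} A23={{q,t},{r,s},{r,t},{p,r,t}}
  A123={{r,s},{p,r,t}}
components per intersection:
  A1: {{p},{p,r},{p,t},{p,r,t}} {{s},{r,s}}
  A2: {{q},{r},{p,r},{q,r},{q,t},{r,s},{r,t},{p,r,t}}
  A3: {{s},{r,s}} {{t},{p,t},{q,t},{r,t},{p,r,t}}
  A12: {{p,r},{p,r,t}} {{r,s}}
  A13: {{s},{r,s}} {{p,t},{p,r,t}}
  A23: {{q,t}} {{r,s}} {{r,t},{p,r,t}}
  A123: {{r,s}} {{p,r,t}}
C dims 5,7,2; δ0: rk 4, SNF 1^4; δ1: rk 2, SNF 1^2
degree 0: 5−4−0 = 1 → Ȟ^0 ≅ Z
degree 1: 7−2−4 = 1 → Ȟ^1 ≅ Z
degree 2: 2−0−2 = 0 → Ȟ^2 ≅ 0

Ȟ^0 = Z,  Ȟ^1 = Z,  Ȟ^2 = 0


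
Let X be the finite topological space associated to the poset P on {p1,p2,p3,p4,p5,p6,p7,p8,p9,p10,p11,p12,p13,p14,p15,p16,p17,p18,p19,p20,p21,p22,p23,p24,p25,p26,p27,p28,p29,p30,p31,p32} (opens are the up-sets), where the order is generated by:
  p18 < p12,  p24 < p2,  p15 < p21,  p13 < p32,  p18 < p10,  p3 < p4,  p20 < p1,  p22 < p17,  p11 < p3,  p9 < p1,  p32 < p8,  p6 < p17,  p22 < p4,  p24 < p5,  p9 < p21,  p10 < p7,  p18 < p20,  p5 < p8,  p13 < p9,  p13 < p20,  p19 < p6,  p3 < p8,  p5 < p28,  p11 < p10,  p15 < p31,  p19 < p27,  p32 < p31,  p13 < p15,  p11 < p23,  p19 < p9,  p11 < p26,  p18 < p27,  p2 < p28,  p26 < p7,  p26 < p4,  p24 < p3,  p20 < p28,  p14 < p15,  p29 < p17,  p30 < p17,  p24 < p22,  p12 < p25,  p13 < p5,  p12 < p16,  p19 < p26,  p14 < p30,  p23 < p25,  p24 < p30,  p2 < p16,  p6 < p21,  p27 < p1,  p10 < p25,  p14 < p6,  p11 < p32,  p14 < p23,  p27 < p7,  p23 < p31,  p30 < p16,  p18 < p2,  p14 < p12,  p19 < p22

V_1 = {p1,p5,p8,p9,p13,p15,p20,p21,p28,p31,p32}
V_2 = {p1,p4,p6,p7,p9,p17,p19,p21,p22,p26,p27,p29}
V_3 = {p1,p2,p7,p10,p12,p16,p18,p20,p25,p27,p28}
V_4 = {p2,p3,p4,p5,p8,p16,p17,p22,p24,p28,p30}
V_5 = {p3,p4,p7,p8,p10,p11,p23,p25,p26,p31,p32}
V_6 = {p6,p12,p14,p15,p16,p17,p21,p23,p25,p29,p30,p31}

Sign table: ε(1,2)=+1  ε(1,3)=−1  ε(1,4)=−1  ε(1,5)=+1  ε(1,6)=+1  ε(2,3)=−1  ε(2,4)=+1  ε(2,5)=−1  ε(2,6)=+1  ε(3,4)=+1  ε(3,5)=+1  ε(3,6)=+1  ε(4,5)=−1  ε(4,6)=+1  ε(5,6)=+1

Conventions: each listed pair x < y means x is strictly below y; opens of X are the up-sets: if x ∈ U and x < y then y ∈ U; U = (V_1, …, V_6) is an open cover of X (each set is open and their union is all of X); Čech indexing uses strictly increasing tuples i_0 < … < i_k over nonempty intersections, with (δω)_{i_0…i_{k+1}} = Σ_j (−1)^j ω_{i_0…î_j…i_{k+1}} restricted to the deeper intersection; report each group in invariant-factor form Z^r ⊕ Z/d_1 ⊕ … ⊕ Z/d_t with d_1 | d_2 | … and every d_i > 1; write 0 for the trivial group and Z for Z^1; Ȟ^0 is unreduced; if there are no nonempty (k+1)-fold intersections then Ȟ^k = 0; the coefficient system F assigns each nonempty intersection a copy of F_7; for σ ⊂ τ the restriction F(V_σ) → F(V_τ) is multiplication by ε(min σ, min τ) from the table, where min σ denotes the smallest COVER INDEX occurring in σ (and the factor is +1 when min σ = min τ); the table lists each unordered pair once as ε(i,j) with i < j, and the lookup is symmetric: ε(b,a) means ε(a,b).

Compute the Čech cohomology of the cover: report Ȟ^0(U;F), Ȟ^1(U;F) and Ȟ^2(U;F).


Ȟ^0 ≅ 0,  Ȟ^1 ≅ 0,  Ȟ^2 ≅ Z/7

intersection data:
  V12={p1,p9,p21} V13={p1,p20,p28} V14={p5,p8,p28} V15={p8,p31,p32} V16={p15,p21,p31} V23={p1,p7,p27} V24={p4,p17,p22} V25={p4,p7,p26} V26={p6,p17,p21,p29} V34={p2,p16,p28} V35={p7,p10,p25} V36={p12,p16,p25} V45={p3,p4,p8} V46={p16,p17,p30} V56={p23,p25,p31}
  V123={p1} V126={p21} V134={p28} V145={p8} V156={p31} V235={p7} V245={p4} V246={p17} V346={p16} V356={p25}
C dims 6,15,10; δ0: rk_F7 6; δ1: rk_F7 9
Ȟ^0 = (6 − 6) − 0 = 0, so Ȟ^0 ≅ 0
Ȟ^1 = (15 − 9) − 6 = 0, so Ȟ^1 ≅ 0
Ȟ^2 = (10 − 0) − 9 = 1, so Ȟ^2 ≅ Z/7


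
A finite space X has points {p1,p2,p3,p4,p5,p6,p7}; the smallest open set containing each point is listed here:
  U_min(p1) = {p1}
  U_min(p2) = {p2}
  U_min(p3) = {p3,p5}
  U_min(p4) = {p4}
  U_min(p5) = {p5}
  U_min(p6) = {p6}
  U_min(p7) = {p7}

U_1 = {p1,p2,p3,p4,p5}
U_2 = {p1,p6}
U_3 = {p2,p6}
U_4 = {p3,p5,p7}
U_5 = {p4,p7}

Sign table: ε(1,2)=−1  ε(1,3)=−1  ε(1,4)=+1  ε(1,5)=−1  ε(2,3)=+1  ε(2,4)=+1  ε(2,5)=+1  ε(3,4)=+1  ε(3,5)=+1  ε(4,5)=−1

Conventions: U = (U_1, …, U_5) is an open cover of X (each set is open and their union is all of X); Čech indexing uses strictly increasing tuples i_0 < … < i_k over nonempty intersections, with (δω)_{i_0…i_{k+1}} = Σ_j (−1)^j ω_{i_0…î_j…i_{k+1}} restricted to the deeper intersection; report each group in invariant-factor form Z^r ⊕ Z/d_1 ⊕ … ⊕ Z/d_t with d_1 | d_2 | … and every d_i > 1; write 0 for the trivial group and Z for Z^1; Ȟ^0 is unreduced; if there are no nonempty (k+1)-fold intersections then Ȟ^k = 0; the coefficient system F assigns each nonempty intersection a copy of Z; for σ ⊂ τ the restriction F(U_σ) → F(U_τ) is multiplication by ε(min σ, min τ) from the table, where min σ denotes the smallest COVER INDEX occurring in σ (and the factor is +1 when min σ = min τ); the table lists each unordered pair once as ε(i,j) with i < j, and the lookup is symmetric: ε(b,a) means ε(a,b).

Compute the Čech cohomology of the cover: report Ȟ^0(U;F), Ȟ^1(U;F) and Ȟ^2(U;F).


nerve simplices:
  U12={p1} U13={p2} U14={p3,p5} U15={p4} U23={p6} U45={p7}
C dims 5,6; δ0: rk 4, SNF 1^4
degree 0: 5−4−0 = 1 → Ȟ^0 ≅ Z
degree 1: 6−0−4 = 2 → Ȟ^1 ≅ Z^2
degree 2: 0−0−0 = 0 → Ȟ^2 ≅ 0

Ȟ^0(U;F) ≅ Z; Ȟ^1(U;F) ≅ Z^2; Ȟ^2(U;F) ≅ 0


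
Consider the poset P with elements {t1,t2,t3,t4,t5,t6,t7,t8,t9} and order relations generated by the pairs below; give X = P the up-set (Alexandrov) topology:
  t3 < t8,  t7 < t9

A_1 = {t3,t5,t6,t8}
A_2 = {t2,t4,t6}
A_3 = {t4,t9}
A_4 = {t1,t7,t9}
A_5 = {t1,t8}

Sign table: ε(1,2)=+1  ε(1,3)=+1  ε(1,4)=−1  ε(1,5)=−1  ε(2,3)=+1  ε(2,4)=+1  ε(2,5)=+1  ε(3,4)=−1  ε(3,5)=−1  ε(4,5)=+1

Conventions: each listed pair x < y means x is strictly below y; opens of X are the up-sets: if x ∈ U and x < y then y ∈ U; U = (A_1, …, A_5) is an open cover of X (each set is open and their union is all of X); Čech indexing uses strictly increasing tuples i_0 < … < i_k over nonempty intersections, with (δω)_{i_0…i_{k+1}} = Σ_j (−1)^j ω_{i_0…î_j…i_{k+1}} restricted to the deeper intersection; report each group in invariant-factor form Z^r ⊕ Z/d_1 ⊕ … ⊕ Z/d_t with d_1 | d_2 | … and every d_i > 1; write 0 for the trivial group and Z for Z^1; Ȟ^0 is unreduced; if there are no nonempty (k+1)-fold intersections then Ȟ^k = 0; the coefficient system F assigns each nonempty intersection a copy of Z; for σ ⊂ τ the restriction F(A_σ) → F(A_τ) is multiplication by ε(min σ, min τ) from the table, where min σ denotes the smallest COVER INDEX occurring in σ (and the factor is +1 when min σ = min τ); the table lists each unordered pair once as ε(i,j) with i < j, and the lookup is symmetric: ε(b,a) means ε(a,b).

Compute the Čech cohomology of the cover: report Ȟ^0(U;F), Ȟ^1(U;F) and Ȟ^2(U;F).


nerve simplices:
  A12={t6} A15={t8} A23={t4} A34={t9} A45={t1}
C dims 5,5; δ0: rk 4, SNF 1^4
degree 0: 5−4−0 = 1 → Ȟ^0 ≅ Z
degree 1: 5−0−4 = 1 → Ȟ^1 ≅ Z
degree 2: 0−0−0 = 0 → Ȟ^2 ≅ 0

Ȟ^0 ≅ Z,  Ȟ^1 ≅ Z,  Ȟ^2 ≅ 0


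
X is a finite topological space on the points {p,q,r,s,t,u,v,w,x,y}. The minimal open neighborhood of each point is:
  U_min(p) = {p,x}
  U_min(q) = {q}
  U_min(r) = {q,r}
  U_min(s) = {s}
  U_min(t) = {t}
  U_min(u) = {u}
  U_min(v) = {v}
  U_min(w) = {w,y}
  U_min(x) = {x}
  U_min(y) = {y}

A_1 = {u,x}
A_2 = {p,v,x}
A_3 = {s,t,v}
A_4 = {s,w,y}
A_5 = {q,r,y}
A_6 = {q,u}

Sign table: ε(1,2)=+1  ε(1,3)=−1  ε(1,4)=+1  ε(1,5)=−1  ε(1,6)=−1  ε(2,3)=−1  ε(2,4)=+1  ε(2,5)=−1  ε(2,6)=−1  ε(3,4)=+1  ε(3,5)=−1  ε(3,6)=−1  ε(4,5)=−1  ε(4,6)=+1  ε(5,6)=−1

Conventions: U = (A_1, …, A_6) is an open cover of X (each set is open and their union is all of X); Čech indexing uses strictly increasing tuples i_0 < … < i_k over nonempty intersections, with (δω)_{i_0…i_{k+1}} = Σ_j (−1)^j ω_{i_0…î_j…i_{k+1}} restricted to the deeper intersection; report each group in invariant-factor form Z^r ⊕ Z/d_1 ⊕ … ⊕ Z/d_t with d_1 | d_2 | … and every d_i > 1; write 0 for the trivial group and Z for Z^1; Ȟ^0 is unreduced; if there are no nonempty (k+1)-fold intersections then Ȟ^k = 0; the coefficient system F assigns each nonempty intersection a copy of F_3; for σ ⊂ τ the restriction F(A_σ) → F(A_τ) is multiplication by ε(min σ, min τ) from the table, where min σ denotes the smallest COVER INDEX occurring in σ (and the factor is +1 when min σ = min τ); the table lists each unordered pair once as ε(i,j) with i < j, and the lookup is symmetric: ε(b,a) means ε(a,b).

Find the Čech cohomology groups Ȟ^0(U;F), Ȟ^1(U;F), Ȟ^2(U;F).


Ȟ^0 = Z/3, Ȟ^1 = Z/3 and Ȟ^2 = 0

nerve simplices:
  A12={x} A16={u} A23={v} A34={s} A45={y} A56={q}
C dims 6,6; δ0: rk_F3 5
degree 0: 6−5−0 = 1 → Ȟ^0 ≅ Z/3
degree 1: 6−0−5 = 1 → Ȟ^1 ≅ Z/3
degree 2: 0−0−0 = 0 → Ȟ^2 ≅ 0


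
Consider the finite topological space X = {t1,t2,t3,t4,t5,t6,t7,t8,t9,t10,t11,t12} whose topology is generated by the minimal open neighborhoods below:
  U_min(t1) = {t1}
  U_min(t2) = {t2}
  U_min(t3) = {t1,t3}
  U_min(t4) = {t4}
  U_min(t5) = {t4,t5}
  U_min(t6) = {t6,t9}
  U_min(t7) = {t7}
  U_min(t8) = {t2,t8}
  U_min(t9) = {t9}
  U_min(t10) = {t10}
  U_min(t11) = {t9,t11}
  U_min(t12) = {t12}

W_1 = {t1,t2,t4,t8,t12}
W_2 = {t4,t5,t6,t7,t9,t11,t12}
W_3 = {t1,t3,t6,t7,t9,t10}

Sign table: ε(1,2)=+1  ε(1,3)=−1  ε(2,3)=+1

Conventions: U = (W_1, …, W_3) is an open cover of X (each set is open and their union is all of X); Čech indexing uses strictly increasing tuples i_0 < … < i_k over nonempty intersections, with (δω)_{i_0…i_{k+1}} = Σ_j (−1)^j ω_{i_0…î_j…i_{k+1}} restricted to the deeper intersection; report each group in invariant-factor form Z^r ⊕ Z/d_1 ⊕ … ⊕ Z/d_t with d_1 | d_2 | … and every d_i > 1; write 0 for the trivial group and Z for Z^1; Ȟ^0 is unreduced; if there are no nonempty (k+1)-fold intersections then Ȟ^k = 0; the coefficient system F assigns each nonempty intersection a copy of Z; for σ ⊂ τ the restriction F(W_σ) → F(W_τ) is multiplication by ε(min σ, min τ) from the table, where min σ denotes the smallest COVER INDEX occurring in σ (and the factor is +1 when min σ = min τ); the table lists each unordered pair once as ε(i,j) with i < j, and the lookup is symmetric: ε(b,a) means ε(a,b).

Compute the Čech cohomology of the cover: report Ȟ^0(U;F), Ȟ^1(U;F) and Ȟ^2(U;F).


Ȟ^0(U;F) ≅ 0; Ȟ^1(U;F) ≅ Z/2; Ȟ^2(U;F) ≅ 0

nonempty overlaps:
  W12={t4,t12} W13={t1} W23={t6,t7,t9}
C dims 3,3; δ0: rk 3, SNF 1^2·2
degree 0: 3−3−0 = 0 → Ȟ^0 ≅ 0
degree 1: 3−0−3 = 0 plus torsion [2] → Ȟ^1 ≅ Z/2
degree 2: 0−0−0 = 0 → Ȟ^2 ≅ 0


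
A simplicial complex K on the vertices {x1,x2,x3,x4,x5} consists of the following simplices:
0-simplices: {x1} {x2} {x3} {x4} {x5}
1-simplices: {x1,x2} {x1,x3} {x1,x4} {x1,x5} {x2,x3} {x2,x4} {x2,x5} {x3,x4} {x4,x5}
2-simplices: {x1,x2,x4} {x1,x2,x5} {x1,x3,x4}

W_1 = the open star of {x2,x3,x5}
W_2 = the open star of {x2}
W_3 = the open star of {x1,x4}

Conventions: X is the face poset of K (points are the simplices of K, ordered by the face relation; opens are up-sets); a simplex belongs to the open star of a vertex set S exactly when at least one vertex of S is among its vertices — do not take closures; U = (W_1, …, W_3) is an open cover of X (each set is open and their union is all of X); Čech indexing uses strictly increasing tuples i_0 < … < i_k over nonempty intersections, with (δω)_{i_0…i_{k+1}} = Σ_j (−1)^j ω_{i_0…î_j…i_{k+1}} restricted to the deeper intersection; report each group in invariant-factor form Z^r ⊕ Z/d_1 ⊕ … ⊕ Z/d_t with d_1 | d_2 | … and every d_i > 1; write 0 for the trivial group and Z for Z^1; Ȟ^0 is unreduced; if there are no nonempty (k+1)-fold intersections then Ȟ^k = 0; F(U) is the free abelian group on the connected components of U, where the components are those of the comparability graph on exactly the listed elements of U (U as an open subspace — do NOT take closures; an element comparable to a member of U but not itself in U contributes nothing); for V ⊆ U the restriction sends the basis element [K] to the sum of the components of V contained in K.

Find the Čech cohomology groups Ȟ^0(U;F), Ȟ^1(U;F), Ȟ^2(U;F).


Ȟ^0 = Z; Ȟ^1 = Z^2; Ȟ^2 = 0

nerve of the cover:
  W1={{x2},{x3},{x5},{x1,x2},{x1,x3},{x1,x5},{x2,x3},{x2,x4},{x2,x5},{x3,x4},{x4,x5},{x1,x2,x4},{x1,x2,x5},{x1,x3,x4}} W2={{x2},{x1,x2},{x2,x3},{x2,x4},{x2,x5},{x1,x2,x4},{x1,x2,x5}} W3={{x1},{x4},{x1,x2},{x1,x3},{x1,x4},{x1,x5},{x2,x4},{x3,x4},{x4,x5},{x1,x2,x4},{x1,x2,x5},{x1,x3,x4}}
  W12={{x2},{x1,x2},{x2,x3},{x2,x4},{x2,x5},{x1,x2,x4},{x1,x2,x5}} W13={{x1,x2},{x1,x3},{x1,x5},{x2,x4},{x3,x4},{x4,x5},{x1,x2,x4},{x1,x2,x5},{x1,x3,x4}} W23={{x1,x2},{x2,x4},{x1,x2,x4},{x1,x2,x5}}
  W123={{x1,x2},{x2,x4},{x1,x2,x4},{x1,x2,x5}}
components per intersection:
  W1: {{x2},{x3},{x5},{x1,x2},{x1,x3},{x1,x5},{x2,x3},{x2,x4},{x2,x5},{x3,x4},{x4,x5},{x1,x2,x4},{x1,x2,x5},{x1,x3,x4}}
  W2: {{x2},{x1,x2},{x2,x3},{x2,x4},{x2,x5},{x1,x2,x4},{x1,x2,x5}}
  W3: {{x1},{x4},{x1,x2},{x1,x3},{x1,x4},{x1,x5},{x2,x4},{x3,x4},{x4,x5},{x1,x2,x4},{x1,x2,x5},{x1,x3,x4}}
  W12: {{x2},{x1,x2},{x2,x3},{x2,x4},{x2,x5},{x1,x2,x4},{x1,x2,x5}}
  W13: {{x1,x2},{x1,x5},{x2,x4},{x1,x2,x4},{x1,x2,x5}} {{x1,x3},{x3,x4},{x1,x3,x4}} {{x4,x5}}
  W23: {{x1,x2},{x2,x4},{x1,x2,x4},{x1,x2,x5}}
  W123: {{x1,x2},{x2,x4},{x1,x2,x4},{x1,x2,x5}}
C dims 3,5,1; δ0: rk 2, SNF 1^2; δ1: rk 1, SNF 1^1
Ȟ^0 = (3 − 2) − 0 = 1, so Ȟ^0 ≅ Z
Ȟ^1 = (5 − 1) − 2 = 2, so Ȟ^1 ≅ Z^2
Ȟ^2 = (1 − 0) − 1 = 0, so Ȟ^2 ≅ 0


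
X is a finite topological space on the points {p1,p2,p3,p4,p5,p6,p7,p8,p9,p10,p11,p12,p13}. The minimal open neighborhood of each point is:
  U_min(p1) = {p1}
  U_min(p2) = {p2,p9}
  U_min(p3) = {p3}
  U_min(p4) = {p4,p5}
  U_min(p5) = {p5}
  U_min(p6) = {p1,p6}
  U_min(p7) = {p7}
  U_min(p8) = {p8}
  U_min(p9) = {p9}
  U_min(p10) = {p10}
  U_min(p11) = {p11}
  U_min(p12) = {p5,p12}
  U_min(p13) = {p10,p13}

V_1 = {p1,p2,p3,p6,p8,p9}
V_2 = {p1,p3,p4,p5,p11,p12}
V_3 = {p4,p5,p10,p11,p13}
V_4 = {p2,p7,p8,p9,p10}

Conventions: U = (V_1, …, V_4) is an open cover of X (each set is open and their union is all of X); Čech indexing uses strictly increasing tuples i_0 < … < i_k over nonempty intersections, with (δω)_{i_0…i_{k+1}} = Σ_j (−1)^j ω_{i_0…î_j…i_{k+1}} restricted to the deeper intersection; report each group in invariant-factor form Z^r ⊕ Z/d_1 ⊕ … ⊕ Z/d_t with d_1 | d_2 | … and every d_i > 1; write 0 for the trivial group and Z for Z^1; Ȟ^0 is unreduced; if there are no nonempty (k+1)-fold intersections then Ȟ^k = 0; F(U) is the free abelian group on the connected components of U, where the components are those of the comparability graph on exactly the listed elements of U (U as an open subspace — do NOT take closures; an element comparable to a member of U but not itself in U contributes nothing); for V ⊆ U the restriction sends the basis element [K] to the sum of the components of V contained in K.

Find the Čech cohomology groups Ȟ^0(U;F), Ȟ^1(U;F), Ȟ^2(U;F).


Ȟ^0(U;F) ≅ Z^8, Ȟ^1(U;F) ≅ 0 and Ȟ^2(U;F) ≅ 0

nonempty overlaps:
  V12={p1,p3} V14={p2,p8,p9} V23={p4,p5,p11} V34={p10}
components per intersection:
  V1: {p1,p6} {p2,p9} {p3} {p8}
  V2: {p1} {p3} {p4,p5,p12} {p11}
  V3: {p4,p5} {p10,p13} {p11}
  V4: {p2,p9} {p7} {p8} {p10}
  V12: {p1} {p3}
  V14: {p2,p9} {p8}
  V23: {p4,p5} {p11}
  V34: {p10}
C dims 15,7; δ0: rk 7, SNF 1^7
degree 0: 15−7−0 = 8 → Ȟ^0 ≅ Z^8
degree 1: 7−0−7 = 0 → Ȟ^1 ≅ 0
degree 2: 0−0−0 = 0 → Ȟ^2 ≅ 0


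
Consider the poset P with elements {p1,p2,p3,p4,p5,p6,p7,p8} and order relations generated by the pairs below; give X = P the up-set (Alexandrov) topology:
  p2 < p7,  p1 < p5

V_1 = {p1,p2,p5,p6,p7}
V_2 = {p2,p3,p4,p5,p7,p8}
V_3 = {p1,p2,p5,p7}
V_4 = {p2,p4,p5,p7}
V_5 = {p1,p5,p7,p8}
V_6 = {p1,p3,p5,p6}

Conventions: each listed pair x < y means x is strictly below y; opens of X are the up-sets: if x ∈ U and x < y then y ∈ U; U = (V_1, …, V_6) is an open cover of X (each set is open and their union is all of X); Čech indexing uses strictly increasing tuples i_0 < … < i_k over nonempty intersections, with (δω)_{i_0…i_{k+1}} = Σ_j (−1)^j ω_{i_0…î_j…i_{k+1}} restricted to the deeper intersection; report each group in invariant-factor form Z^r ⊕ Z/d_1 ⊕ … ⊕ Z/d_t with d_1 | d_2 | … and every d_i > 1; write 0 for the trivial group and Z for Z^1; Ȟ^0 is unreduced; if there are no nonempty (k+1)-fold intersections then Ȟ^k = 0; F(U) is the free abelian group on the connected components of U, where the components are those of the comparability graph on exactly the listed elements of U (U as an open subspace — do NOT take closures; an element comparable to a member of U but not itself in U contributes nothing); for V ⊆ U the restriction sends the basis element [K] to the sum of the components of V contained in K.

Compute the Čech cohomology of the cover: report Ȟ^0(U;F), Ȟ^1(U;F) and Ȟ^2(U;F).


intersection data:
  V12={p2,p5,p7} V13={p1,p2,p5,p7} V14={p2,p5,p7} V15={p1,p5,p7} V16={p1,p5,p6} V23={p2,p5,p7} V24={p2,p4,p5,p7} V25={p5,p7,p8} V26={p3,p5} V34={p2,p5,p7} V35={p1,p5,p7} V36={p1,p5} V45={p5,p7} V46={p5} V56={p1,p5}
  V123={p2,p5,p7} V124={p2,p5,p7} V125={p5,p7} V126={p5} V134={p2,p5,p7} V135={p1,p5,p7} V136={p1,p5} V145={p5,p7} V146={p5} V156={p1,p5} V234={p2,p5,p7} V235={p5,p7} V236={p5} V245={p5,p7} V246={p5} V256={p5} V345={p5,p7} V346={p5} V356={p1,p5} V456={p5}
  V1234={p2,p5,p7} V1235={p5,p7} V1236={p5} V1245={p5,p7} V1246={p5} V1256={p5} V1345={p5,p7} V1346={p5} V1356={p1,p5} V1456={p5} V2345={p5,p7} V2346={p5} V2356={p5} V2456={p5} V3456={p5}
  V12345={p5,p7} V12346={p5} V12356={p5} V12456={p5} V13456={p5} V23456={p5}
  V123456={p5}
components per intersection:
  V1: {p1,p5} {p2,p7} {p6}
  V2: {p2,p7} {p3} {p4} {p5} {p8}
  V3: {p1,p5} {p2,p7}
  V4: {p2,p7} {p4} {p5}
  V5: {p1,p5} {p7} {p8}
  V6: {p1,p5} {p3} {p6}
  V12: {p2,p7} {p5}
  V13: {p1,p5} {p2,p7}
  V14: {p2,p7} {p5}
  V15: {p1,p5} {p7}
  V16: {p1,p5} {p6}
  V23: {p2,p7} {p5}
  V24: {p2,p7} {p4} {p5}
  V25: {p5} {p7} {p8}
  V26: {p3} {p5}
  V34: {p2,p7} {p5}
  V35: {p1,p5} {p7}
  V36: {p1,p5}
  V45: {p5} {p7}
  V46: {p5}
  V56: {p1,p5}
  V123: {p2,p7} {p5}
  V124: {p2,p7} {p5}
  V125: {p5} {p7}
  V126: {p5}
  V134: {p2,p7} {p5}
  V135: {p1,p5} {p7}
  V136: {p1,p5}
  V145: {p5} {p7}
  V146: {p5}
  V156: {p1,p5}
  V234: {p2,p7} {p5}
  V235: {p5} {p7}
  V236: {p5}
  V245: {p5} {p7}
  V246: {p5}
  V256: {p5}
  V345: {p5} {p7}
  V346: {p5}
  V356: {p1,p5}
  V456: {p5}
  V1234: {p2,p7} {p5}
  V1235: {p5} {p7}
  V1236: {p5}
  V1245: {p5} {p7}
  V1246: {p5}
  V1256: {p5}
  V1345: {p5} {p7}
  V1346: {p5}
  V1356: {p1,p5}
  V1456: {p5}
  V2345: {p5} {p7}
  V2346: {p5}
  V2356: {p5}
  V2456: {p5}
  V3456: {p5}
  V12345: {p5} {p7}
  V12346: {p5}
  V12356: {p5}
  V12456: {p5}
  V13456: {p5}
  V23456: {p5}
  V123456: {p5}
C dims 19,29,30,20; δ0: rk 13, SNF 1^13; δ1: rk 16, SNF 1^16; δ2: rk 14, SNF 1^14
Ȟ^0 = (19 − 13) − 0 = 6, so Ȟ^0 ≅ Z^6
Ȟ^1 = (29 − 16) − 13 = 0, so Ȟ^1 ≅ 0
Ȟ^2 = (30 − 14) − 16 = 0, so Ȟ^2 ≅ 0

Ȟ^0 ≅ Z^6, Ȟ^1 ≅ 0, Ȟ^2 ≅ 0
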